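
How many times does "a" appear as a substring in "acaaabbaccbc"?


Searching for "a" in "acaaabbaccbc"
Scanning each position:
  Position 0: "a" => MATCH
  Position 1: "c" => no
  Position 2: "a" => MATCH
  Position 3: "a" => MATCH
  Position 4: "a" => MATCH
  Position 5: "b" => no
  Position 6: "b" => no
  Position 7: "a" => MATCH
  Position 8: "c" => no
  Position 9: "c" => no
  Position 10: "b" => no
  Position 11: "c" => no
Total occurrences: 5

5


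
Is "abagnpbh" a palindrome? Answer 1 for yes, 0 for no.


Input: abagnpbh
Reversed: hbpngaba
  Compare pos 0 ('a') with pos 7 ('h'): MISMATCH
  Compare pos 1 ('b') with pos 6 ('b'): match
  Compare pos 2 ('a') with pos 5 ('p'): MISMATCH
  Compare pos 3 ('g') with pos 4 ('n'): MISMATCH
Result: not a palindrome

0


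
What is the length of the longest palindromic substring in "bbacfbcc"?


Input: "bbacfbcc"
Checking substrings for palindromes:
  [0:2] "bb" (len 2) => palindrome
  [6:8] "cc" (len 2) => palindrome
Longest palindromic substring: "bb" with length 2

2


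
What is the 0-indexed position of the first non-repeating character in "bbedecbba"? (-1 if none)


Input: bbedecbba
Character frequencies:
  'a': 1
  'b': 4
  'c': 1
  'd': 1
  'e': 2
Scanning left to right for freq == 1:
  Position 0 ('b'): freq=4, skip
  Position 1 ('b'): freq=4, skip
  Position 2 ('e'): freq=2, skip
  Position 3 ('d'): unique! => answer = 3

3


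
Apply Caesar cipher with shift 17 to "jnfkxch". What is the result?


Caesar cipher: shift "jnfkxch" by 17
  'j' (pos 9) + 17 = pos 0 = 'a'
  'n' (pos 13) + 17 = pos 4 = 'e'
  'f' (pos 5) + 17 = pos 22 = 'w'
  'k' (pos 10) + 17 = pos 1 = 'b'
  'x' (pos 23) + 17 = pos 14 = 'o'
  'c' (pos 2) + 17 = pos 19 = 't'
  'h' (pos 7) + 17 = pos 24 = 'y'
Result: aewboty

aewboty


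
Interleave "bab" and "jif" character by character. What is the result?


Interleaving "bab" and "jif":
  Position 0: 'b' from first, 'j' from second => "bj"
  Position 1: 'a' from first, 'i' from second => "ai"
  Position 2: 'b' from first, 'f' from second => "bf"
Result: bjaibf

bjaibf


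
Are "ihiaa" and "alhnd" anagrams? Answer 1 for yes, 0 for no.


Strings: "ihiaa", "alhnd"
Sorted first:  aahii
Sorted second: adhln
Differ at position 1: 'a' vs 'd' => not anagrams

0


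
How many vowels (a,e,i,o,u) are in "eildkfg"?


Input: eildkfg
Checking each character:
  'e' at position 0: vowel (running total: 1)
  'i' at position 1: vowel (running total: 2)
  'l' at position 2: consonant
  'd' at position 3: consonant
  'k' at position 4: consonant
  'f' at position 5: consonant
  'g' at position 6: consonant
Total vowels: 2

2


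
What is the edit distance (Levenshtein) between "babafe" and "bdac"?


Computing edit distance: "babafe" -> "bdac"
DP table:
           b    d    a    c
      0    1    2    3    4
  b   1    0    1    2    3
  a   2    1    1    1    2
  b   3    2    2    2    2
  a   4    3    3    2    3
  f   5    4    4    3    3
  e   6    5    5    4    4
Edit distance = dp[6][4] = 4

4


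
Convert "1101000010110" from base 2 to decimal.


Input: "1101000010110" in base 2
Positional expansion:
  Digit '1' (value 1) x 2^12 = 4096
  Digit '1' (value 1) x 2^11 = 2048
  Digit '0' (value 0) x 2^10 = 0
  Digit '1' (value 1) x 2^9 = 512
  Digit '0' (value 0) x 2^8 = 0
  Digit '0' (value 0) x 2^7 = 0
  Digit '0' (value 0) x 2^6 = 0
  Digit '0' (value 0) x 2^5 = 0
  Digit '1' (value 1) x 2^4 = 16
  Digit '0' (value 0) x 2^3 = 0
  Digit '1' (value 1) x 2^2 = 4
  Digit '1' (value 1) x 2^1 = 2
  Digit '0' (value 0) x 2^0 = 0
Sum = 6678

6678


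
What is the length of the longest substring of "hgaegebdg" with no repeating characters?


Input: "hgaegebdg"
Sliding window (track last position of each char):
  Position 0 ('h'): window [0,0] length 1 -- new best
  Position 1 ('g'): window [0,1] length 2 -- new best
  Position 2 ('a'): window [0,2] length 3 -- new best
  Position 3 ('e'): window [0,3] length 4 -- new best
  Position 4 ('g'): repeat (last at 1), move window start to 2
  Position 4 ('g'): window [2,4] length 3
  Position 5 ('e'): repeat (last at 3), move window start to 4
  Position 5 ('e'): window [4,5] length 2
  Position 6 ('b'): window [4,6] length 3
  Position 7 ('d'): window [4,7] length 4
  Position 8 ('g'): repeat (last at 4), move window start to 5
  Position 8 ('g'): window [5,8] length 4
Longest substring with no repeats: "hgae" with length 4

4


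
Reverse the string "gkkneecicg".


Input: gkkneecicg
Reading characters right to left:
  Position 9: 'g'
  Position 8: 'c'
  Position 7: 'i'
  Position 6: 'c'
  Position 5: 'e'
  Position 4: 'e'
  Position 3: 'n'
  Position 2: 'k'
  Position 1: 'k'
  Position 0: 'g'
Reversed: gciceenkkg

gciceenkkg


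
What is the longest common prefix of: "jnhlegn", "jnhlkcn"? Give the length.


Words: jnhlegn, jnhlkcn
  Position 0: all 'j' => match
  Position 1: all 'n' => match
  Position 2: all 'h' => match
  Position 3: all 'l' => match
  Position 4: ('e', 'k') => mismatch, stop
LCP = "jnhl" (length 4)

4


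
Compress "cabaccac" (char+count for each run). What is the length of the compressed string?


Input: cabaccac
Runs:
  'c' x 1 => "c1"
  'a' x 1 => "a1"
  'b' x 1 => "b1"
  'a' x 1 => "a1"
  'c' x 2 => "c2"
  'a' x 1 => "a1"
  'c' x 1 => "c1"
Compressed: "c1a1b1a1c2a1c1"
Compressed length: 14

14


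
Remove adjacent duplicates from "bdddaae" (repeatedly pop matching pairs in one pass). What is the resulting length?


Input: bdddaae
Stack-based adjacent duplicate removal:
  Read 'b': push. Stack: b
  Read 'd': push. Stack: bd
  Read 'd': matches stack top 'd' => pop. Stack: b
  Read 'd': push. Stack: bd
  Read 'a': push. Stack: bda
  Read 'a': matches stack top 'a' => pop. Stack: bd
  Read 'e': push. Stack: bde
Final stack: "bde" (length 3)

3


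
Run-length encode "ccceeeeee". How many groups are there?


Input: ccceeeeee
Scanning for consecutive runs:
  Group 1: 'c' x 3 (positions 0-2)
  Group 2: 'e' x 6 (positions 3-8)
Total groups: 2

2


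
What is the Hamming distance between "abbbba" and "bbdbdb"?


Comparing "abbbba" and "bbdbdb" position by position:
  Position 0: 'a' vs 'b' => differ
  Position 1: 'b' vs 'b' => same
  Position 2: 'b' vs 'd' => differ
  Position 3: 'b' vs 'b' => same
  Position 4: 'b' vs 'd' => differ
  Position 5: 'a' vs 'b' => differ
Total differences (Hamming distance): 4

4


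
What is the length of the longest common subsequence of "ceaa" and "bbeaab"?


LCS of "ceaa" and "bbeaab"
DP table:
           b    b    e    a    a    b
      0    0    0    0    0    0    0
  c   0    0    0    0    0    0    0
  e   0    0    0    1    1    1    1
  a   0    0    0    1    2    2    2
  a   0    0    0    1    2    3    3
LCS length = dp[4][6] = 3

3


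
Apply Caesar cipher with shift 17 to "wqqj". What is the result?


Caesar cipher: shift "wqqj" by 17
  'w' (pos 22) + 17 = pos 13 = 'n'
  'q' (pos 16) + 17 = pos 7 = 'h'
  'q' (pos 16) + 17 = pos 7 = 'h'
  'j' (pos 9) + 17 = pos 0 = 'a'
Result: nhha

nhha


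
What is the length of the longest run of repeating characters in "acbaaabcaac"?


Input: "acbaaabcaac"
Scanning for longest run:
  Position 1 ('c'): new char, reset run to 1
  Position 2 ('b'): new char, reset run to 1
  Position 3 ('a'): new char, reset run to 1
  Position 4 ('a'): continues run of 'a', length=2
  Position 5 ('a'): continues run of 'a', length=3
  Position 6 ('b'): new char, reset run to 1
  Position 7 ('c'): new char, reset run to 1
  Position 8 ('a'): new char, reset run to 1
  Position 9 ('a'): continues run of 'a', length=2
  Position 10 ('c'): new char, reset run to 1
Longest run: 'a' with length 3

3


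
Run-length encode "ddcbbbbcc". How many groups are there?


Input: ddcbbbbcc
Scanning for consecutive runs:
  Group 1: 'd' x 2 (positions 0-1)
  Group 2: 'c' x 1 (positions 2-2)
  Group 3: 'b' x 4 (positions 3-6)
  Group 4: 'c' x 2 (positions 7-8)
Total groups: 4

4


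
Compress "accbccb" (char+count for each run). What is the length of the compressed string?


Input: accbccb
Runs:
  'a' x 1 => "a1"
  'c' x 2 => "c2"
  'b' x 1 => "b1"
  'c' x 2 => "c2"
  'b' x 1 => "b1"
Compressed: "a1c2b1c2b1"
Compressed length: 10

10


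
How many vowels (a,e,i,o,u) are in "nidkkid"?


Input: nidkkid
Checking each character:
  'n' at position 0: consonant
  'i' at position 1: vowel (running total: 1)
  'd' at position 2: consonant
  'k' at position 3: consonant
  'k' at position 4: consonant
  'i' at position 5: vowel (running total: 2)
  'd' at position 6: consonant
Total vowels: 2

2


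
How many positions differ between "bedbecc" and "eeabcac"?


Comparing "bedbecc" and "eeabcac" position by position:
  Position 0: 'b' vs 'e' => DIFFER
  Position 1: 'e' vs 'e' => same
  Position 2: 'd' vs 'a' => DIFFER
  Position 3: 'b' vs 'b' => same
  Position 4: 'e' vs 'c' => DIFFER
  Position 5: 'c' vs 'a' => DIFFER
  Position 6: 'c' vs 'c' => same
Positions that differ: 4

4


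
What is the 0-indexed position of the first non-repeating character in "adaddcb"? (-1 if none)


Input: adaddcb
Character frequencies:
  'a': 2
  'b': 1
  'c': 1
  'd': 3
Scanning left to right for freq == 1:
  Position 0 ('a'): freq=2, skip
  Position 1 ('d'): freq=3, skip
  Position 2 ('a'): freq=2, skip
  Position 3 ('d'): freq=3, skip
  Position 4 ('d'): freq=3, skip
  Position 5 ('c'): unique! => answer = 5

5


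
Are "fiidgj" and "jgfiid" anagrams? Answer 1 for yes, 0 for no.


Strings: "fiidgj", "jgfiid"
Sorted first:  dfgiij
Sorted second: dfgiij
Sorted forms match => anagrams

1


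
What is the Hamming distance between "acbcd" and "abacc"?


Comparing "acbcd" and "abacc" position by position:
  Position 0: 'a' vs 'a' => same
  Position 1: 'c' vs 'b' => differ
  Position 2: 'b' vs 'a' => differ
  Position 3: 'c' vs 'c' => same
  Position 4: 'd' vs 'c' => differ
Total differences (Hamming distance): 3

3


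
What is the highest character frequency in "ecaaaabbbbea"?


Input: ecaaaabbbbea
Character counts:
  'a': 5
  'b': 4
  'c': 1
  'e': 2
Maximum frequency: 5

5


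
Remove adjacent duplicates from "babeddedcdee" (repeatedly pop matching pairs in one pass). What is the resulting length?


Input: babeddedcdee
Stack-based adjacent duplicate removal:
  Read 'b': push. Stack: b
  Read 'a': push. Stack: ba
  Read 'b': push. Stack: bab
  Read 'e': push. Stack: babe
  Read 'd': push. Stack: babed
  Read 'd': matches stack top 'd' => pop. Stack: babe
  Read 'e': matches stack top 'e' => pop. Stack: bab
  Read 'd': push. Stack: babd
  Read 'c': push. Stack: babdc
  Read 'd': push. Stack: babdcd
  Read 'e': push. Stack: babdcde
  Read 'e': matches stack top 'e' => pop. Stack: babdcd
Final stack: "babdcd" (length 6)

6


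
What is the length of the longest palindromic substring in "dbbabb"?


Input: "dbbabb"
Checking substrings for palindromes:
  [1:6] "bbabb" (len 5) => palindrome
  [2:5] "bab" (len 3) => palindrome
  [1:3] "bb" (len 2) => palindrome
  [4:6] "bb" (len 2) => palindrome
Longest palindromic substring: "bbabb" with length 5

5


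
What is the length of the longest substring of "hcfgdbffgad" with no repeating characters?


Input: "hcfgdbffgad"
Sliding window (track last position of each char):
  Position 0 ('h'): window [0,0] length 1 -- new best
  Position 1 ('c'): window [0,1] length 2 -- new best
  Position 2 ('f'): window [0,2] length 3 -- new best
  Position 3 ('g'): window [0,3] length 4 -- new best
  Position 4 ('d'): window [0,4] length 5 -- new best
  Position 5 ('b'): window [0,5] length 6 -- new best
  Position 6 ('f'): repeat (last at 2), move window start to 3
  Position 6 ('f'): window [3,6] length 4
  Position 7 ('f'): repeat (last at 6), move window start to 7
  Position 7 ('f'): window [7,7] length 1
  Position 8 ('g'): window [7,8] length 2
  Position 9 ('a'): window [7,9] length 3
  Position 10 ('d'): window [7,10] length 4
Longest substring with no repeats: "hcfgdb" with length 6

6


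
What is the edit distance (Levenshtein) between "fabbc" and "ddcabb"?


Computing edit distance: "fabbc" -> "ddcabb"
DP table:
           d    d    c    a    b    b
      0    1    2    3    4    5    6
  f   1    1    2    3    4    5    6
  a   2    2    2    3    3    4    5
  b   3    3    3    3    4    3    4
  b   4    4    4    4    4    4    3
  c   5    5    5    4    5    5    4
Edit distance = dp[5][6] = 4

4


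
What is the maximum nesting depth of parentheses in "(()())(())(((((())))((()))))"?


Input: "(()())(())(((((())))((()))))"
Tracking depth:
  Position 0 '(': depth becomes 1
  Position 1 '(': depth becomes 2
  Position 2 ')': depth becomes 1
  Position 3 '(': depth becomes 2
  Position 4 ')': depth becomes 1
  Position 5 ')': depth becomes 0
  Position 6 '(': depth becomes 1
  Position 7 '(': depth becomes 2
  Position 8 ')': depth becomes 1
  Position 9 ')': depth becomes 0
  Position 10 '(': depth becomes 1
  Position 11 '(': depth becomes 2
  Position 12 '(': depth becomes 3
  Position 13 '(': depth becomes 4
  Position 14 '(': depth becomes 5
  Position 15 '(': depth becomes 6
  Position 16 ')': depth becomes 5
  Position 17 ')': depth becomes 4
  Position 18 ')': depth becomes 3
  Position 19 ')': depth becomes 2
  Position 20 '(': depth becomes 3
  Position 21 '(': depth becomes 4
  Position 22 '(': depth becomes 5
  Position 23 ')': depth becomes 4
  Position 24 ')': depth becomes 3
  Position 25 ')': depth becomes 2
  Position 26 ')': depth becomes 1
  Position 27 ')': depth becomes 0
Maximum depth reached: 6

6


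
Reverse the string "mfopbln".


Input: mfopbln
Reading characters right to left:
  Position 6: 'n'
  Position 5: 'l'
  Position 4: 'b'
  Position 3: 'p'
  Position 2: 'o'
  Position 1: 'f'
  Position 0: 'm'
Reversed: nlbpofm

nlbpofm


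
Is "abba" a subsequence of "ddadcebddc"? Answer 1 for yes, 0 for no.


Check if "abba" is a subsequence of "ddadcebddc"
Greedy scan:
  Position 0 ('d'): no match needed
  Position 1 ('d'): no match needed
  Position 2 ('a'): matches sub[0] = 'a'
  Position 3 ('d'): no match needed
  Position 4 ('c'): no match needed
  Position 5 ('e'): no match needed
  Position 6 ('b'): matches sub[1] = 'b'
  Position 7 ('d'): no match needed
  Position 8 ('d'): no match needed
  Position 9 ('c'): no match needed
Only matched 2/4 characters => not a subsequence

0


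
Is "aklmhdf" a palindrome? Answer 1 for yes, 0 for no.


Input: aklmhdf
Reversed: fdhmlka
  Compare pos 0 ('a') with pos 6 ('f'): MISMATCH
  Compare pos 1 ('k') with pos 5 ('d'): MISMATCH
  Compare pos 2 ('l') with pos 4 ('h'): MISMATCH
Result: not a palindrome

0


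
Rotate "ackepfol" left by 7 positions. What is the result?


Input: "ackepfol", rotate left by 7
First 7 characters: "ackepfo"
Remaining characters: "l"
Concatenate remaining + first: "l" + "ackepfo" = "lackepfo"

lackepfo


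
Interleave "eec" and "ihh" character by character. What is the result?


Interleaving "eec" and "ihh":
  Position 0: 'e' from first, 'i' from second => "ei"
  Position 1: 'e' from first, 'h' from second => "eh"
  Position 2: 'c' from first, 'h' from second => "ch"
Result: eiehch

eiehch


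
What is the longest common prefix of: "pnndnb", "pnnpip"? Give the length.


Words: pnndnb, pnnpip
  Position 0: all 'p' => match
  Position 1: all 'n' => match
  Position 2: all 'n' => match
  Position 3: ('d', 'p') => mismatch, stop
LCP = "pnn" (length 3)

3


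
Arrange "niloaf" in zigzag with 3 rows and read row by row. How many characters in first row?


Zigzag "niloaf" into 3 rows:
Placing characters:
  'n' => row 0
  'i' => row 1
  'l' => row 2
  'o' => row 1
  'a' => row 0
  'f' => row 1
Rows:
  Row 0: "na"
  Row 1: "iof"
  Row 2: "l"
First row length: 2

2


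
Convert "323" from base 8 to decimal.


Input: "323" in base 8
Positional expansion:
  Digit '3' (value 3) x 8^2 = 192
  Digit '2' (value 2) x 8^1 = 16
  Digit '3' (value 3) x 8^0 = 3
Sum = 211

211


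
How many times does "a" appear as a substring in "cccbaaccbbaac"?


Searching for "a" in "cccbaaccbbaac"
Scanning each position:
  Position 0: "c" => no
  Position 1: "c" => no
  Position 2: "c" => no
  Position 3: "b" => no
  Position 4: "a" => MATCH
  Position 5: "a" => MATCH
  Position 6: "c" => no
  Position 7: "c" => no
  Position 8: "b" => no
  Position 9: "b" => no
  Position 10: "a" => MATCH
  Position 11: "a" => MATCH
  Position 12: "c" => no
Total occurrences: 4

4


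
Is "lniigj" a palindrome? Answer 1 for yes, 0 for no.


Input: lniigj
Reversed: jgiinl
  Compare pos 0 ('l') with pos 5 ('j'): MISMATCH
  Compare pos 1 ('n') with pos 4 ('g'): MISMATCH
  Compare pos 2 ('i') with pos 3 ('i'): match
Result: not a palindrome

0


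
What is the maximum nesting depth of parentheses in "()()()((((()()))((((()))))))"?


Input: "()()()((((()()))((((()))))))"
Tracking depth:
  Position 0 '(': depth becomes 1
  Position 1 ')': depth becomes 0
  Position 2 '(': depth becomes 1
  Position 3 ')': depth becomes 0
  Position 4 '(': depth becomes 1
  Position 5 ')': depth becomes 0
  Position 6 '(': depth becomes 1
  Position 7 '(': depth becomes 2
  Position 8 '(': depth becomes 3
  Position 9 '(': depth becomes 4
  Position 10 '(': depth becomes 5
  Position 11 ')': depth becomes 4
  Position 12 '(': depth becomes 5
  Position 13 ')': depth becomes 4
  Position 14 ')': depth becomes 3
  Position 15 ')': depth becomes 2
  Position 16 '(': depth becomes 3
  Position 17 '(': depth becomes 4
  Position 18 '(': depth becomes 5
  Position 19 '(': depth becomes 6
  Position 20 '(': depth becomes 7
  Position 21 ')': depth becomes 6
  Position 22 ')': depth becomes 5
  Position 23 ')': depth becomes 4
  Position 24 ')': depth becomes 3
  Position 25 ')': depth becomes 2
  Position 26 ')': depth becomes 1
  Position 27 ')': depth becomes 0
Maximum depth reached: 7

7


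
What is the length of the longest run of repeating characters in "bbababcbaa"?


Input: "bbababcbaa"
Scanning for longest run:
  Position 1 ('b'): continues run of 'b', length=2
  Position 2 ('a'): new char, reset run to 1
  Position 3 ('b'): new char, reset run to 1
  Position 4 ('a'): new char, reset run to 1
  Position 5 ('b'): new char, reset run to 1
  Position 6 ('c'): new char, reset run to 1
  Position 7 ('b'): new char, reset run to 1
  Position 8 ('a'): new char, reset run to 1
  Position 9 ('a'): continues run of 'a', length=2
Longest run: 'b' with length 2

2


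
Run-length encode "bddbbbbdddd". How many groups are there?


Input: bddbbbbdddd
Scanning for consecutive runs:
  Group 1: 'b' x 1 (positions 0-0)
  Group 2: 'd' x 2 (positions 1-2)
  Group 3: 'b' x 4 (positions 3-6)
  Group 4: 'd' x 4 (positions 7-10)
Total groups: 4

4


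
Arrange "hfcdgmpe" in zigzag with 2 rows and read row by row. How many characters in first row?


Zigzag "hfcdgmpe" into 2 rows:
Placing characters:
  'h' => row 0
  'f' => row 1
  'c' => row 0
  'd' => row 1
  'g' => row 0
  'm' => row 1
  'p' => row 0
  'e' => row 1
Rows:
  Row 0: "hcgp"
  Row 1: "fdme"
First row length: 4

4


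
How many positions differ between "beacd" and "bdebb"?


Comparing "beacd" and "bdebb" position by position:
  Position 0: 'b' vs 'b' => same
  Position 1: 'e' vs 'd' => DIFFER
  Position 2: 'a' vs 'e' => DIFFER
  Position 3: 'c' vs 'b' => DIFFER
  Position 4: 'd' vs 'b' => DIFFER
Positions that differ: 4

4


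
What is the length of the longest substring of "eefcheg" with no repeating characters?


Input: "eefcheg"
Sliding window (track last position of each char):
  Position 0 ('e'): window [0,0] length 1 -- new best
  Position 1 ('e'): repeat (last at 0), move window start to 1
  Position 1 ('e'): window [1,1] length 1
  Position 2 ('f'): window [1,2] length 2 -- new best
  Position 3 ('c'): window [1,3] length 3 -- new best
  Position 4 ('h'): window [1,4] length 4 -- new best
  Position 5 ('e'): repeat (last at 1), move window start to 2
  Position 5 ('e'): window [2,5] length 4
  Position 6 ('g'): window [2,6] length 5 -- new best
Longest substring with no repeats: "fcheg" with length 5

5


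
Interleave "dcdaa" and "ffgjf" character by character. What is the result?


Interleaving "dcdaa" and "ffgjf":
  Position 0: 'd' from first, 'f' from second => "df"
  Position 1: 'c' from first, 'f' from second => "cf"
  Position 2: 'd' from first, 'g' from second => "dg"
  Position 3: 'a' from first, 'j' from second => "aj"
  Position 4: 'a' from first, 'f' from second => "af"
Result: dfcfdgajaf

dfcfdgajaf


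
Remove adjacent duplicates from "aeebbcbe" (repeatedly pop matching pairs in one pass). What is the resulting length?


Input: aeebbcbe
Stack-based adjacent duplicate removal:
  Read 'a': push. Stack: a
  Read 'e': push. Stack: ae
  Read 'e': matches stack top 'e' => pop. Stack: a
  Read 'b': push. Stack: ab
  Read 'b': matches stack top 'b' => pop. Stack: a
  Read 'c': push. Stack: ac
  Read 'b': push. Stack: acb
  Read 'e': push. Stack: acbe
Final stack: "acbe" (length 4)

4


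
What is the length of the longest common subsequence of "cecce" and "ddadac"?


LCS of "cecce" and "ddadac"
DP table:
           d    d    a    d    a    c
      0    0    0    0    0    0    0
  c   0    0    0    0    0    0    1
  e   0    0    0    0    0    0    1
  c   0    0    0    0    0    0    1
  c   0    0    0    0    0    0    1
  e   0    0    0    0    0    0    1
LCS length = dp[5][6] = 1

1


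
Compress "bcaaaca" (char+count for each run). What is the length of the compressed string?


Input: bcaaaca
Runs:
  'b' x 1 => "b1"
  'c' x 1 => "c1"
  'a' x 3 => "a3"
  'c' x 1 => "c1"
  'a' x 1 => "a1"
Compressed: "b1c1a3c1a1"
Compressed length: 10

10


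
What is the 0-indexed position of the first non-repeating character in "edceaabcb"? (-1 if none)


Input: edceaabcb
Character frequencies:
  'a': 2
  'b': 2
  'c': 2
  'd': 1
  'e': 2
Scanning left to right for freq == 1:
  Position 0 ('e'): freq=2, skip
  Position 1 ('d'): unique! => answer = 1

1


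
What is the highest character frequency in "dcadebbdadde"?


Input: dcadebbdadde
Character counts:
  'a': 2
  'b': 2
  'c': 1
  'd': 5
  'e': 2
Maximum frequency: 5

5


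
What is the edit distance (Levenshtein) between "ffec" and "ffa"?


Computing edit distance: "ffec" -> "ffa"
DP table:
           f    f    a
      0    1    2    3
  f   1    0    1    2
  f   2    1    0    1
  e   3    2    1    1
  c   4    3    2    2
Edit distance = dp[4][3] = 2

2


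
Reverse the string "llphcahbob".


Input: llphcahbob
Reading characters right to left:
  Position 9: 'b'
  Position 8: 'o'
  Position 7: 'b'
  Position 6: 'h'
  Position 5: 'a'
  Position 4: 'c'
  Position 3: 'h'
  Position 2: 'p'
  Position 1: 'l'
  Position 0: 'l'
Reversed: bobhachpll

bobhachpll


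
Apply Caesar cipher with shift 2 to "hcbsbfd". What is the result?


Caesar cipher: shift "hcbsbfd" by 2
  'h' (pos 7) + 2 = pos 9 = 'j'
  'c' (pos 2) + 2 = pos 4 = 'e'
  'b' (pos 1) + 2 = pos 3 = 'd'
  's' (pos 18) + 2 = pos 20 = 'u'
  'b' (pos 1) + 2 = pos 3 = 'd'
  'f' (pos 5) + 2 = pos 7 = 'h'
  'd' (pos 3) + 2 = pos 5 = 'f'
Result: jedudhf

jedudhf


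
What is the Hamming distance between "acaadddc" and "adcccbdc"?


Comparing "acaadddc" and "adcccbdc" position by position:
  Position 0: 'a' vs 'a' => same
  Position 1: 'c' vs 'd' => differ
  Position 2: 'a' vs 'c' => differ
  Position 3: 'a' vs 'c' => differ
  Position 4: 'd' vs 'c' => differ
  Position 5: 'd' vs 'b' => differ
  Position 6: 'd' vs 'd' => same
  Position 7: 'c' vs 'c' => same
Total differences (Hamming distance): 5

5


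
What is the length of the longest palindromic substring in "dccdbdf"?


Input: "dccdbdf"
Checking substrings for palindromes:
  [0:4] "dccd" (len 4) => palindrome
  [3:6] "dbd" (len 3) => palindrome
  [1:3] "cc" (len 2) => palindrome
Longest palindromic substring: "dccd" with length 4

4


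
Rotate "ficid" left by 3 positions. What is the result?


Input: "ficid", rotate left by 3
First 3 characters: "fic"
Remaining characters: "id"
Concatenate remaining + first: "id" + "fic" = "idfic"

idfic


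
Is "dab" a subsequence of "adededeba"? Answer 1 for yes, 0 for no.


Check if "dab" is a subsequence of "adededeba"
Greedy scan:
  Position 0 ('a'): no match needed
  Position 1 ('d'): matches sub[0] = 'd'
  Position 2 ('e'): no match needed
  Position 3 ('d'): no match needed
  Position 4 ('e'): no match needed
  Position 5 ('d'): no match needed
  Position 6 ('e'): no match needed
  Position 7 ('b'): no match needed
  Position 8 ('a'): matches sub[1] = 'a'
Only matched 2/3 characters => not a subsequence

0


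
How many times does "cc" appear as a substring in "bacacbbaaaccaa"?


Searching for "cc" in "bacacbbaaaccaa"
Scanning each position:
  Position 0: "ba" => no
  Position 1: "ac" => no
  Position 2: "ca" => no
  Position 3: "ac" => no
  Position 4: "cb" => no
  Position 5: "bb" => no
  Position 6: "ba" => no
  Position 7: "aa" => no
  Position 8: "aa" => no
  Position 9: "ac" => no
  Position 10: "cc" => MATCH
  Position 11: "ca" => no
  Position 12: "aa" => no
Total occurrences: 1

1


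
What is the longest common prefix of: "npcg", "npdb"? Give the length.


Words: npcg, npdb
  Position 0: all 'n' => match
  Position 1: all 'p' => match
  Position 2: ('c', 'd') => mismatch, stop
LCP = "np" (length 2)

2


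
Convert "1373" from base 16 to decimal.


Input: "1373" in base 16
Positional expansion:
  Digit '1' (value 1) x 16^3 = 4096
  Digit '3' (value 3) x 16^2 = 768
  Digit '7' (value 7) x 16^1 = 112
  Digit '3' (value 3) x 16^0 = 3
Sum = 4979

4979


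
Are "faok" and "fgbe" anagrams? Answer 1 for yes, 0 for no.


Strings: "faok", "fgbe"
Sorted first:  afko
Sorted second: befg
Differ at position 0: 'a' vs 'b' => not anagrams

0


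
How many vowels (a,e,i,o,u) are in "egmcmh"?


Input: egmcmh
Checking each character:
  'e' at position 0: vowel (running total: 1)
  'g' at position 1: consonant
  'm' at position 2: consonant
  'c' at position 3: consonant
  'm' at position 4: consonant
  'h' at position 5: consonant
Total vowels: 1

1


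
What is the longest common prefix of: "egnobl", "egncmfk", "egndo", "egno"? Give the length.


Words: egnobl, egncmfk, egndo, egno
  Position 0: all 'e' => match
  Position 1: all 'g' => match
  Position 2: all 'n' => match
  Position 3: ('o', 'c', 'd', 'o') => mismatch, stop
LCP = "egn" (length 3)

3


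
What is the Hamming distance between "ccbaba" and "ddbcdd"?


Comparing "ccbaba" and "ddbcdd" position by position:
  Position 0: 'c' vs 'd' => differ
  Position 1: 'c' vs 'd' => differ
  Position 2: 'b' vs 'b' => same
  Position 3: 'a' vs 'c' => differ
  Position 4: 'b' vs 'd' => differ
  Position 5: 'a' vs 'd' => differ
Total differences (Hamming distance): 5

5


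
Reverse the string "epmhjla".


Input: epmhjla
Reading characters right to left:
  Position 6: 'a'
  Position 5: 'l'
  Position 4: 'j'
  Position 3: 'h'
  Position 2: 'm'
  Position 1: 'p'
  Position 0: 'e'
Reversed: aljhmpe

aljhmpe


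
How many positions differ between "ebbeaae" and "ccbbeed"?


Comparing "ebbeaae" and "ccbbeed" position by position:
  Position 0: 'e' vs 'c' => DIFFER
  Position 1: 'b' vs 'c' => DIFFER
  Position 2: 'b' vs 'b' => same
  Position 3: 'e' vs 'b' => DIFFER
  Position 4: 'a' vs 'e' => DIFFER
  Position 5: 'a' vs 'e' => DIFFER
  Position 6: 'e' vs 'd' => DIFFER
Positions that differ: 6

6


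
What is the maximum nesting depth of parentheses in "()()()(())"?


Input: "()()()(())"
Tracking depth:
  Position 0 '(': depth becomes 1
  Position 1 ')': depth becomes 0
  Position 2 '(': depth becomes 1
  Position 3 ')': depth becomes 0
  Position 4 '(': depth becomes 1
  Position 5 ')': depth becomes 0
  Position 6 '(': depth becomes 1
  Position 7 '(': depth becomes 2
  Position 8 ')': depth becomes 1
  Position 9 ')': depth becomes 0
Maximum depth reached: 2

2


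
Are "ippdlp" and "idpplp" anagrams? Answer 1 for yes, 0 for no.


Strings: "ippdlp", "idpplp"
Sorted first:  dilppp
Sorted second: dilppp
Sorted forms match => anagrams

1


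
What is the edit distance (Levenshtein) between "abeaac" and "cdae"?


Computing edit distance: "abeaac" -> "cdae"
DP table:
           c    d    a    e
      0    1    2    3    4
  a   1    1    2    2    3
  b   2    2    2    3    3
  e   3    3    3    3    3
  a   4    4    4    3    4
  a   5    5    5    4    4
  c   6    5    6    5    5
Edit distance = dp[6][4] = 5

5


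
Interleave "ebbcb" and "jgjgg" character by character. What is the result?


Interleaving "ebbcb" and "jgjgg":
  Position 0: 'e' from first, 'j' from second => "ej"
  Position 1: 'b' from first, 'g' from second => "bg"
  Position 2: 'b' from first, 'j' from second => "bj"
  Position 3: 'c' from first, 'g' from second => "cg"
  Position 4: 'b' from first, 'g' from second => "bg"
Result: ejbgbjcgbg

ejbgbjcgbg


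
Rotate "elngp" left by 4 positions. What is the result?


Input: "elngp", rotate left by 4
First 4 characters: "elng"
Remaining characters: "p"
Concatenate remaining + first: "p" + "elng" = "pelng"

pelng


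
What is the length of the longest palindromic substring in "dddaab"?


Input: "dddaab"
Checking substrings for palindromes:
  [0:3] "ddd" (len 3) => palindrome
  [0:2] "dd" (len 2) => palindrome
  [1:3] "dd" (len 2) => palindrome
  [3:5] "aa" (len 2) => palindrome
Longest palindromic substring: "ddd" with length 3

3


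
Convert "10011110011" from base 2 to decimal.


Input: "10011110011" in base 2
Positional expansion:
  Digit '1' (value 1) x 2^10 = 1024
  Digit '0' (value 0) x 2^9 = 0
  Digit '0' (value 0) x 2^8 = 0
  Digit '1' (value 1) x 2^7 = 128
  Digit '1' (value 1) x 2^6 = 64
  Digit '1' (value 1) x 2^5 = 32
  Digit '1' (value 1) x 2^4 = 16
  Digit '0' (value 0) x 2^3 = 0
  Digit '0' (value 0) x 2^2 = 0
  Digit '1' (value 1) x 2^1 = 2
  Digit '1' (value 1) x 2^0 = 1
Sum = 1267

1267


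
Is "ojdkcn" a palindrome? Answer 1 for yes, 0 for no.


Input: ojdkcn
Reversed: nckdjo
  Compare pos 0 ('o') with pos 5 ('n'): MISMATCH
  Compare pos 1 ('j') with pos 4 ('c'): MISMATCH
  Compare pos 2 ('d') with pos 3 ('k'): MISMATCH
Result: not a palindrome

0


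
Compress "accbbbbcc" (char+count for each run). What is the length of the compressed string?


Input: accbbbbcc
Runs:
  'a' x 1 => "a1"
  'c' x 2 => "c2"
  'b' x 4 => "b4"
  'c' x 2 => "c2"
Compressed: "a1c2b4c2"
Compressed length: 8

8


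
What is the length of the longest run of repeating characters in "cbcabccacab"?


Input: "cbcabccacab"
Scanning for longest run:
  Position 1 ('b'): new char, reset run to 1
  Position 2 ('c'): new char, reset run to 1
  Position 3 ('a'): new char, reset run to 1
  Position 4 ('b'): new char, reset run to 1
  Position 5 ('c'): new char, reset run to 1
  Position 6 ('c'): continues run of 'c', length=2
  Position 7 ('a'): new char, reset run to 1
  Position 8 ('c'): new char, reset run to 1
  Position 9 ('a'): new char, reset run to 1
  Position 10 ('b'): new char, reset run to 1
Longest run: 'c' with length 2

2


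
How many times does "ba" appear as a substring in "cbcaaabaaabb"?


Searching for "ba" in "cbcaaabaaabb"
Scanning each position:
  Position 0: "cb" => no
  Position 1: "bc" => no
  Position 2: "ca" => no
  Position 3: "aa" => no
  Position 4: "aa" => no
  Position 5: "ab" => no
  Position 6: "ba" => MATCH
  Position 7: "aa" => no
  Position 8: "aa" => no
  Position 9: "ab" => no
  Position 10: "bb" => no
Total occurrences: 1

1


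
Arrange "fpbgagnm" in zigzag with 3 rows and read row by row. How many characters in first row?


Zigzag "fpbgagnm" into 3 rows:
Placing characters:
  'f' => row 0
  'p' => row 1
  'b' => row 2
  'g' => row 1
  'a' => row 0
  'g' => row 1
  'n' => row 2
  'm' => row 1
Rows:
  Row 0: "fa"
  Row 1: "pggm"
  Row 2: "bn"
First row length: 2

2


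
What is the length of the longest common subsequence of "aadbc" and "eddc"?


LCS of "aadbc" and "eddc"
DP table:
           e    d    d    c
      0    0    0    0    0
  a   0    0    0    0    0
  a   0    0    0    0    0
  d   0    0    1    1    1
  b   0    0    1    1    1
  c   0    0    1    1    2
LCS length = dp[5][4] = 2

2


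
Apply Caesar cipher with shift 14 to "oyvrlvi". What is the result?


Caesar cipher: shift "oyvrlvi" by 14
  'o' (pos 14) + 14 = pos 2 = 'c'
  'y' (pos 24) + 14 = pos 12 = 'm'
  'v' (pos 21) + 14 = pos 9 = 'j'
  'r' (pos 17) + 14 = pos 5 = 'f'
  'l' (pos 11) + 14 = pos 25 = 'z'
  'v' (pos 21) + 14 = pos 9 = 'j'
  'i' (pos 8) + 14 = pos 22 = 'w'
Result: cmjfzjw

cmjfzjw


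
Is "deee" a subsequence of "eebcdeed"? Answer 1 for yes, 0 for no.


Check if "deee" is a subsequence of "eebcdeed"
Greedy scan:
  Position 0 ('e'): no match needed
  Position 1 ('e'): no match needed
  Position 2 ('b'): no match needed
  Position 3 ('c'): no match needed
  Position 4 ('d'): matches sub[0] = 'd'
  Position 5 ('e'): matches sub[1] = 'e'
  Position 6 ('e'): matches sub[2] = 'e'
  Position 7 ('d'): no match needed
Only matched 3/4 characters => not a subsequence

0


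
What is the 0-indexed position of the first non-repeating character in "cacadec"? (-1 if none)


Input: cacadec
Character frequencies:
  'a': 2
  'c': 3
  'd': 1
  'e': 1
Scanning left to right for freq == 1:
  Position 0 ('c'): freq=3, skip
  Position 1 ('a'): freq=2, skip
  Position 2 ('c'): freq=3, skip
  Position 3 ('a'): freq=2, skip
  Position 4 ('d'): unique! => answer = 4

4


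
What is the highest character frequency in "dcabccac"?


Input: dcabccac
Character counts:
  'a': 2
  'b': 1
  'c': 4
  'd': 1
Maximum frequency: 4

4


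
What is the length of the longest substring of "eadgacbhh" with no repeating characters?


Input: "eadgacbhh"
Sliding window (track last position of each char):
  Position 0 ('e'): window [0,0] length 1 -- new best
  Position 1 ('a'): window [0,1] length 2 -- new best
  Position 2 ('d'): window [0,2] length 3 -- new best
  Position 3 ('g'): window [0,3] length 4 -- new best
  Position 4 ('a'): repeat (last at 1), move window start to 2
  Position 4 ('a'): window [2,4] length 3
  Position 5 ('c'): window [2,5] length 4
  Position 6 ('b'): window [2,6] length 5 -- new best
  Position 7 ('h'): window [2,7] length 6 -- new best
  Position 8 ('h'): repeat (last at 7), move window start to 8
  Position 8 ('h'): window [8,8] length 1
Longest substring with no repeats: "dgacbh" with length 6

6


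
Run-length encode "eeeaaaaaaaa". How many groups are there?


Input: eeeaaaaaaaa
Scanning for consecutive runs:
  Group 1: 'e' x 3 (positions 0-2)
  Group 2: 'a' x 8 (positions 3-10)
Total groups: 2

2


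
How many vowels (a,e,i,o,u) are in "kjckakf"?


Input: kjckakf
Checking each character:
  'k' at position 0: consonant
  'j' at position 1: consonant
  'c' at position 2: consonant
  'k' at position 3: consonant
  'a' at position 4: vowel (running total: 1)
  'k' at position 5: consonant
  'f' at position 6: consonant
Total vowels: 1

1


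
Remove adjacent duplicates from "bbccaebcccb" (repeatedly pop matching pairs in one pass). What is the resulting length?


Input: bbccaebcccb
Stack-based adjacent duplicate removal:
  Read 'b': push. Stack: b
  Read 'b': matches stack top 'b' => pop. Stack: (empty)
  Read 'c': push. Stack: c
  Read 'c': matches stack top 'c' => pop. Stack: (empty)
  Read 'a': push. Stack: a
  Read 'e': push. Stack: ae
  Read 'b': push. Stack: aeb
  Read 'c': push. Stack: aebc
  Read 'c': matches stack top 'c' => pop. Stack: aeb
  Read 'c': push. Stack: aebc
  Read 'b': push. Stack: aebcb
Final stack: "aebcb" (length 5)

5


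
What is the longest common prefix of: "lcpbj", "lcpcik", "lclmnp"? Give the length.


Words: lcpbj, lcpcik, lclmnp
  Position 0: all 'l' => match
  Position 1: all 'c' => match
  Position 2: ('p', 'p', 'l') => mismatch, stop
LCP = "lc" (length 2)

2


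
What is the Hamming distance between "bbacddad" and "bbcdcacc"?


Comparing "bbacddad" and "bbcdcacc" position by position:
  Position 0: 'b' vs 'b' => same
  Position 1: 'b' vs 'b' => same
  Position 2: 'a' vs 'c' => differ
  Position 3: 'c' vs 'd' => differ
  Position 4: 'd' vs 'c' => differ
  Position 5: 'd' vs 'a' => differ
  Position 6: 'a' vs 'c' => differ
  Position 7: 'd' vs 'c' => differ
Total differences (Hamming distance): 6

6


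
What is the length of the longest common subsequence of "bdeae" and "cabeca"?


LCS of "bdeae" and "cabeca"
DP table:
           c    a    b    e    c    a
      0    0    0    0    0    0    0
  b   0    0    0    1    1    1    1
  d   0    0    0    1    1    1    1
  e   0    0    0    1    2    2    2
  a   0    0    1    1    2    2    3
  e   0    0    1    1    2    2    3
LCS length = dp[5][6] = 3

3


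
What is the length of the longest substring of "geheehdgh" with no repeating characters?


Input: "geheehdgh"
Sliding window (track last position of each char):
  Position 0 ('g'): window [0,0] length 1 -- new best
  Position 1 ('e'): window [0,1] length 2 -- new best
  Position 2 ('h'): window [0,2] length 3 -- new best
  Position 3 ('e'): repeat (last at 1), move window start to 2
  Position 3 ('e'): window [2,3] length 2
  Position 4 ('e'): repeat (last at 3), move window start to 4
  Position 4 ('e'): window [4,4] length 1
  Position 5 ('h'): window [4,5] length 2
  Position 6 ('d'): window [4,6] length 3
  Position 7 ('g'): window [4,7] length 4 -- new best
  Position 8 ('h'): repeat (last at 5), move window start to 6
  Position 8 ('h'): window [6,8] length 3
Longest substring with no repeats: "ehdg" with length 4

4


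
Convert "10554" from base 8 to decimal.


Input: "10554" in base 8
Positional expansion:
  Digit '1' (value 1) x 8^4 = 4096
  Digit '0' (value 0) x 8^3 = 0
  Digit '5' (value 5) x 8^2 = 320
  Digit '5' (value 5) x 8^1 = 40
  Digit '4' (value 4) x 8^0 = 4
Sum = 4460

4460


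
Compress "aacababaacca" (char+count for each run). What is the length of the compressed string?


Input: aacababaacca
Runs:
  'a' x 2 => "a2"
  'c' x 1 => "c1"
  'a' x 1 => "a1"
  'b' x 1 => "b1"
  'a' x 1 => "a1"
  'b' x 1 => "b1"
  'a' x 2 => "a2"
  'c' x 2 => "c2"
  'a' x 1 => "a1"
Compressed: "a2c1a1b1a1b1a2c2a1"
Compressed length: 18

18


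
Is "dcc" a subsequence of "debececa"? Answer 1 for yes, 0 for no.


Check if "dcc" is a subsequence of "debececa"
Greedy scan:
  Position 0 ('d'): matches sub[0] = 'd'
  Position 1 ('e'): no match needed
  Position 2 ('b'): no match needed
  Position 3 ('e'): no match needed
  Position 4 ('c'): matches sub[1] = 'c'
  Position 5 ('e'): no match needed
  Position 6 ('c'): matches sub[2] = 'c'
  Position 7 ('a'): no match needed
All 3 characters matched => is a subsequence

1


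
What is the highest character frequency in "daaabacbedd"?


Input: daaabacbedd
Character counts:
  'a': 4
  'b': 2
  'c': 1
  'd': 3
  'e': 1
Maximum frequency: 4

4


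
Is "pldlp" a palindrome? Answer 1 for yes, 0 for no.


Input: pldlp
Reversed: pldlp
  Compare pos 0 ('p') with pos 4 ('p'): match
  Compare pos 1 ('l') with pos 3 ('l'): match
Result: palindrome

1


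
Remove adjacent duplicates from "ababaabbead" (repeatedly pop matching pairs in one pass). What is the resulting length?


Input: ababaabbead
Stack-based adjacent duplicate removal:
  Read 'a': push. Stack: a
  Read 'b': push. Stack: ab
  Read 'a': push. Stack: aba
  Read 'b': push. Stack: abab
  Read 'a': push. Stack: ababa
  Read 'a': matches stack top 'a' => pop. Stack: abab
  Read 'b': matches stack top 'b' => pop. Stack: aba
  Read 'b': push. Stack: abab
  Read 'e': push. Stack: ababe
  Read 'a': push. Stack: ababea
  Read 'd': push. Stack: ababead
Final stack: "ababead" (length 7)

7


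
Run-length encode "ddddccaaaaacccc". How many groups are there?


Input: ddddccaaaaacccc
Scanning for consecutive runs:
  Group 1: 'd' x 4 (positions 0-3)
  Group 2: 'c' x 2 (positions 4-5)
  Group 3: 'a' x 5 (positions 6-10)
  Group 4: 'c' x 4 (positions 11-14)
Total groups: 4

4
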